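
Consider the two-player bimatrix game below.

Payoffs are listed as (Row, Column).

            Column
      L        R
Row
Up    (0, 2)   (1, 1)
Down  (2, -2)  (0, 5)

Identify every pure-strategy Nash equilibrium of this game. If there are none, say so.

No pure-strategy Nash equilibrium.

Row against L: payoffs 0, 2 → best response Down.
Row against R: payoffs 1, 0 → best response Up.
Column against Up: payoffs 2, 1 → best response L.
Column against Down: payoffs -2, 5 → best response R.
No profile is a mutual best response for all players.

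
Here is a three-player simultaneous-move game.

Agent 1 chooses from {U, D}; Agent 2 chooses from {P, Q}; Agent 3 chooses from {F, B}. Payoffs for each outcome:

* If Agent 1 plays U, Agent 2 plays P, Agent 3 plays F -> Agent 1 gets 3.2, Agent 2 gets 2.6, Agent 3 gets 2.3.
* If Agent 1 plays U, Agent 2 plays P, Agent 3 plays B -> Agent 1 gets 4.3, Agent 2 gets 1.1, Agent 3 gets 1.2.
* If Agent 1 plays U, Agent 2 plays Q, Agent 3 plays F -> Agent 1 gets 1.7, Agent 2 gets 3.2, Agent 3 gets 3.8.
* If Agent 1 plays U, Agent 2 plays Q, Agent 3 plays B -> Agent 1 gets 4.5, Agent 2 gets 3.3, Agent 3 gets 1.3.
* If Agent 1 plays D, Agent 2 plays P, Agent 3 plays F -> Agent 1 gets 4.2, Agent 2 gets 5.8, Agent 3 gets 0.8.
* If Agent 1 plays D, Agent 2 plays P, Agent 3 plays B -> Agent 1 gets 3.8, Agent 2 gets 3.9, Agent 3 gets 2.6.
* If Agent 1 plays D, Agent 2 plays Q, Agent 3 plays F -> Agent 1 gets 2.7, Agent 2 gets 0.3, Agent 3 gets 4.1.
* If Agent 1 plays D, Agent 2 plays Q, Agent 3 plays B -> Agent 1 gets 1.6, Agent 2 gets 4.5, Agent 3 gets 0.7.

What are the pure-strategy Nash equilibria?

This game has no pure Nash equilibrium.

Agent 1 against (P, F): payoffs 3.2, 4.2 → best response D.
Agent 1 against (P, B): payoffs 4.3, 3.8 → best response U.
Agent 1 against (Q, F): payoffs 1.7, 2.7 → best response D.
Agent 1 against (Q, B): payoffs 4.5, 1.6 → best response U.
Agent 2 against (U, F): payoffs 2.6, 3.2 → best response Q.
Agent 2 against (U, B): payoffs 1.1, 3.3 → best response Q.
Agent 2 against (D, F): payoffs 5.8, 0.3 → best response P.
Agent 2 against (D, B): payoffs 3.9, 4.5 → best response Q.
Agent 3 against (U, P): payoffs 2.3, 1.2 → best response F.
Agent 3 against (U, Q): payoffs 3.8, 1.3 → best response F.
Agent 3 against (D, P): payoffs 0.8, 2.6 → best response B.
Agent 3 against (D, Q): payoffs 4.1, 0.7 → best response F.
No profile is a mutual best response for all players.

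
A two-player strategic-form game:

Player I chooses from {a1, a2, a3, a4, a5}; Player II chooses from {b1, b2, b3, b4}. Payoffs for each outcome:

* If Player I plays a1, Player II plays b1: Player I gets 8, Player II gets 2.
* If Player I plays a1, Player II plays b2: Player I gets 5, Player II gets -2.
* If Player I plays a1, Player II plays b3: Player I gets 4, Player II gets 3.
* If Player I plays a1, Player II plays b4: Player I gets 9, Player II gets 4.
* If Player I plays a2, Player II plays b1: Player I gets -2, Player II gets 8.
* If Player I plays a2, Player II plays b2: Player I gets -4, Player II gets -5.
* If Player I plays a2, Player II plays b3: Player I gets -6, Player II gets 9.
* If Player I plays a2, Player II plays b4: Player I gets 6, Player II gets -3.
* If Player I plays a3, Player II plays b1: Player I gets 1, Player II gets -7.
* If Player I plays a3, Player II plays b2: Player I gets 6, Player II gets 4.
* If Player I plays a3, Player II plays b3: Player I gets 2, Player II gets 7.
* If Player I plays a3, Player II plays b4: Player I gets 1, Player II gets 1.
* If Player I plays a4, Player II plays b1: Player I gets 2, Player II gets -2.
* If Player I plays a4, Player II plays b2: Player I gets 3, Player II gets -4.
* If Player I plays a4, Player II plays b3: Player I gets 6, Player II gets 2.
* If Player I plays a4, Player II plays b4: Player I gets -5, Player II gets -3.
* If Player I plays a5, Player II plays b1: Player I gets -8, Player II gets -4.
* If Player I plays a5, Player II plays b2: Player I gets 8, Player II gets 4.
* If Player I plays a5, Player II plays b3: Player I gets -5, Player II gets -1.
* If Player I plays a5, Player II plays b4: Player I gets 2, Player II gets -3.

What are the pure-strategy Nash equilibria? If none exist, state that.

(a1, b1): Player II can switch to b3 (2 → 3). Not NE.
(a1, b2): Player I can switch to a3 (5 → 6). Not NE.
(a1, b3): Player I can switch to a4 (4 → 6). Not NE.
(a1, b4): Player I gets 9, best alternative 6; Player II gets 4, best alternative 3. No profitable deviation — NE.
(a2, b1): Player I can switch to a1 (-2 → 8). Not NE.
(a2, b2): Player I can switch to a1 (-4 → 5). Not NE.
(a2, b3): Player I can switch to a1 (-6 → 4). Not NE.
(a2, b4): Player I can switch to a1 (6 → 9). Not NE.
(a3, b1): Player I can switch to a1 (1 → 8). Not NE.
(a3, b2): Player I can switch to a5 (6 → 8). Not NE.
(a3, b3): Player I can switch to a1 (2 → 4). Not NE.
(a4, b3): Player I gets 6, best alternative 4; Player II gets 2, best alternative -2. No profitable deviation — NE.
(a5, b2): Player I gets 8, best alternative 6; Player II gets 4, best alternative -1. No profitable deviation — NE.
(The remaining 7 profiles each have a profitable deviation by the same check.)

Pure-strategy Nash equilibria: (a1, b4); (a4, b3); (a5, b2)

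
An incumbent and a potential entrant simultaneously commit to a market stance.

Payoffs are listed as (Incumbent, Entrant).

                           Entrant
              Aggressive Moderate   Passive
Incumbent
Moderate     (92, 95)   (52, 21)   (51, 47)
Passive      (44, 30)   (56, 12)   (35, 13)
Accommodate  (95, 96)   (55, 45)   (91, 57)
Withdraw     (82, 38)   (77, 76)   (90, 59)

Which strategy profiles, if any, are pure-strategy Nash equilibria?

For each player, find the best response to each opponent profile; mutual best responses are the pure NE.
Incumbent against Aggressive: payoffs 92, 44, 95, 82 → best response Accommodate.
Incumbent against Moderate: payoffs 52, 56, 55, 77 → best response Withdraw.
Incumbent against Passive: payoffs 51, 35, 91, 90 → best response Accommodate.
Entrant against Moderate: payoffs 95, 21, 47 → best response Aggressive.
Entrant against Passive: payoffs 30, 12, 13 → best response Aggressive.
Entrant against Accommodate: payoffs 96, 45, 57 → best response Aggressive.
Entrant against Withdraw: payoffs 38, 76, 59 → best response Moderate.
Mutual best responses: (Accommodate, Aggressive); (Withdraw, Moderate).

(Accommodate, Aggressive), (Withdraw, Moderate)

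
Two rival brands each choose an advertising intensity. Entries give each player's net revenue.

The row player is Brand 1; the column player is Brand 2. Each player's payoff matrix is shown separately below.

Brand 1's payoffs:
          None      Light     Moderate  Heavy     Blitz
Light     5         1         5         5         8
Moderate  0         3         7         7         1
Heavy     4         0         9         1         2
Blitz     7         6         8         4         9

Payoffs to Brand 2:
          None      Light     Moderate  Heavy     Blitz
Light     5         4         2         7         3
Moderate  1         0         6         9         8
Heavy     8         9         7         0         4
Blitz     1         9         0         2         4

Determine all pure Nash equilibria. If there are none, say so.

For each player, find the best response to each opponent profile; mutual best responses are the pure NE.
Brand 1 against None: payoffs 5, 0, 4, 7 → best response Blitz.
Brand 1 against Light: payoffs 1, 3, 0, 6 → best response Blitz.
Brand 1 against Moderate: payoffs 5, 7, 9, 8 → best response Heavy.
Brand 1 against Heavy: payoffs 5, 7, 1, 4 → best response Moderate.
Brand 1 against Blitz: payoffs 8, 1, 2, 9 → best response Blitz.
Brand 2 against Light: payoffs 5, 4, 2, 7, 3 → best response Heavy.
Brand 2 against Moderate: payoffs 1, 0, 6, 9, 8 → best response Heavy.
Brand 2 against Heavy: payoffs 8, 9, 7, 0, 4 → best response Light.
Brand 2 against Blitz: payoffs 1, 9, 0, 2, 4 → best response Light.
Mutual best responses: (Moderate, Heavy); (Blitz, Light).

(Moderate, Heavy) and (Blitz, Light)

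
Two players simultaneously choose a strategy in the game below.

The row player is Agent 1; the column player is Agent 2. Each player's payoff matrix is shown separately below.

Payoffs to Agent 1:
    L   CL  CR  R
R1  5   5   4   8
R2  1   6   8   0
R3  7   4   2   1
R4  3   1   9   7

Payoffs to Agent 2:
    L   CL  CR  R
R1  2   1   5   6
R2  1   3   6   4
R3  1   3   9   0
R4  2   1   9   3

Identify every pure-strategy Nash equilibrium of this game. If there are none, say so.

(R1, L): Agent 1 can switch to R3 (5 → 7). Not NE.
(R1, CL): Agent 1 can switch to R2 (5 → 6). Not NE.
(R1, CR): Agent 1 can switch to R2 (4 → 8). Not NE.
(R1, R): Agent 1 gets 8, best alternative 7; Agent 2 gets 6, best alternative 5. No profitable deviation — NE.
(R2, L): Agent 1 can switch to R1 (1 → 5). Not NE.
(R2, CL): Agent 2 can switch to CR (3 → 6). Not NE.
(R2, CR): Agent 1 can switch to R4 (8 → 9). Not NE.
(R4, CR): Agent 1 gets 9, best alternative 8; Agent 2 gets 9, best alternative 3. No profitable deviation — NE.
(The remaining 8 profiles each have a profitable deviation by the same check.)

Pure-strategy Nash equilibria: (R1, R), (R4, CR)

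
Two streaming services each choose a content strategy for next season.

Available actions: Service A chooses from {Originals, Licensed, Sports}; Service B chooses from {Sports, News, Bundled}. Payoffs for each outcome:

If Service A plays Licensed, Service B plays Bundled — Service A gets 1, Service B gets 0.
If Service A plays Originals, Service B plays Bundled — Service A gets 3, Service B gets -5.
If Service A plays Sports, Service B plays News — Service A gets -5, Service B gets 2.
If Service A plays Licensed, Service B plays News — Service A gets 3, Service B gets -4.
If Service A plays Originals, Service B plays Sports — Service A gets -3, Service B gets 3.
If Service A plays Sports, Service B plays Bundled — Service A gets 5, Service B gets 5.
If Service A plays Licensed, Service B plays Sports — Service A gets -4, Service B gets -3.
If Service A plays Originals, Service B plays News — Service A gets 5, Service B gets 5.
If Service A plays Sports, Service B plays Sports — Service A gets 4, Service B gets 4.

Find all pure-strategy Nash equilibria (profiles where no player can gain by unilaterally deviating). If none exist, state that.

The pure Nash equilibria are (Originals, News) and (Sports, Bundled).

(Originals, Sports): Service A can switch to Sports (-3 → 4). Not NE.
(Originals, News): Service A gets 5, best alternative 3; Service B gets 5, best alternative 3. No profitable deviation — NE.
(Originals, Bundled): Service A can switch to Sports (3 → 5). Not NE.
(Licensed, Sports): Service A can switch to Originals (-4 → -3). Not NE.
(Licensed, News): Service A can switch to Originals (3 → 5). Not NE.
(Licensed, Bundled): Service A can switch to Originals (1 → 3). Not NE.
(Sports, Sports): Service B can switch to Bundled (4 → 5). Not NE.
(Sports, News): Service A can switch to Originals (-5 → 5). Not NE.
(Sports, Bundled): Service A gets 5, best alternative 3; Service B gets 5, best alternative 4. No profitable deviation — NE.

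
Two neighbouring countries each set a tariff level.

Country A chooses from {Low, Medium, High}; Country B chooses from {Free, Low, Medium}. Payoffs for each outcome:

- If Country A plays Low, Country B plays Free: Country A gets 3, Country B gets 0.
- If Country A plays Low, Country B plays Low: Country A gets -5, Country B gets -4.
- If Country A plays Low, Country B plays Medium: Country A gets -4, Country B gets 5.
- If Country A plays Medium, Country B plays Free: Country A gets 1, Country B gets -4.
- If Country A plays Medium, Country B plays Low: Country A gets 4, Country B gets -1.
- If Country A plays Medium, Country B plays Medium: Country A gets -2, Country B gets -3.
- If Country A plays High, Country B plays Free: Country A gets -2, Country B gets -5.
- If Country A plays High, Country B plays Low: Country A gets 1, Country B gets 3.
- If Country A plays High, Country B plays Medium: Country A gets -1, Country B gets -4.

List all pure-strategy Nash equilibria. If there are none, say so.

For each strategy profile, look for a profitable unilateral deviation.
(Low, Free): Country B can switch to Medium (0 → 5). Not NE.
(Low, Low): Country A can switch to Medium (-5 → 4). Not NE.
(Low, Medium): Country A can switch to Medium (-4 → -2). Not NE.
(Medium, Free): Country A can switch to Low (1 → 3). Not NE.
(Medium, Low): Country A gets 4, best alternative 1; Country B gets -1, best alternative -3. No profitable deviation — NE.
(Medium, Medium): Country A can switch to High (-2 → -1). Not NE.
(High, Free): Country A can switch to Low (-2 → 3). Not NE.
(The remaining 2 profiles each have a profitable deviation by the same check.)

The unique pure-strategy Nash equilibrium is (Medium, Low).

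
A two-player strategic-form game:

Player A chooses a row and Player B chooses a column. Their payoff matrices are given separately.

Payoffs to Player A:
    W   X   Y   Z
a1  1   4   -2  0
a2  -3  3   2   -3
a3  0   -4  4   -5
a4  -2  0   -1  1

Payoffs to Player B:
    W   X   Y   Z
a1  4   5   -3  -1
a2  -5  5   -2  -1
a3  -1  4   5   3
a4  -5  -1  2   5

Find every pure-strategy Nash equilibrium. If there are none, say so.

Pure-strategy Nash equilibria: (a1, X) and (a3, Y) and (a4, Z)

(a1, W): Player B can switch to X (4 → 5). Not NE.
(a1, X): Player A gets 4, best alternative 3; Player B gets 5, best alternative 4. No profitable deviation — NE.
(a1, Y): Player A can switch to a2 (-2 → 2). Not NE.
(a1, Z): Player A can switch to a4 (0 → 1). Not NE.
(a2, W): Player A can switch to a1 (-3 → 1). Not NE.
(a2, X): Player A can switch to a1 (3 → 4). Not NE.
(a2, Y): Player A can switch to a3 (2 → 4). Not NE.
(a3, Y): Player A gets 4, best alternative 2; Player B gets 5, best alternative 4. No profitable deviation — NE.
(a4, Z): Player A gets 1, best alternative 0; Player B gets 5, best alternative 2. No profitable deviation — NE.
(The remaining 7 profiles each have a profitable deviation by the same check.)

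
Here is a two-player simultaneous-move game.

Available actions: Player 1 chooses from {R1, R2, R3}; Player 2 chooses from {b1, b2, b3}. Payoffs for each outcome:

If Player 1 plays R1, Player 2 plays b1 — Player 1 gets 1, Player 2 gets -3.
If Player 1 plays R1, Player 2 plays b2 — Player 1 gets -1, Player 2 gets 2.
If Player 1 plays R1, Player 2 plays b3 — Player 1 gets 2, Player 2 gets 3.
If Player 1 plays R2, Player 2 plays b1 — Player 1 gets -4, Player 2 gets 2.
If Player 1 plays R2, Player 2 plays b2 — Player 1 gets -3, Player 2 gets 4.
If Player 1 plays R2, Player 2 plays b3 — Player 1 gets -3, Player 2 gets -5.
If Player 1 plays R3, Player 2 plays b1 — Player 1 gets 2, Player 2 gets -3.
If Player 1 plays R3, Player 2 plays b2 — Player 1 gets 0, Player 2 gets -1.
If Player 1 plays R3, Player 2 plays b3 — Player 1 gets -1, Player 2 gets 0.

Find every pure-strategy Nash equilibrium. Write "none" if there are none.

Player 1 against b1: payoffs 1, -4, 2 → best response R3.
Player 1 against b2: payoffs -1, -3, 0 → best response R3.
Player 1 against b3: payoffs 2, -3, -1 → best response R1.
Player 2 against R1: payoffs -3, 2, 3 → best response b3.
Player 2 against R2: payoffs 2, 4, -5 → best response b2.
Player 2 against R3: payoffs -3, -1, 0 → best response b3.
Mutual best responses: (R1, b3).

Pure NE: (R1, b3)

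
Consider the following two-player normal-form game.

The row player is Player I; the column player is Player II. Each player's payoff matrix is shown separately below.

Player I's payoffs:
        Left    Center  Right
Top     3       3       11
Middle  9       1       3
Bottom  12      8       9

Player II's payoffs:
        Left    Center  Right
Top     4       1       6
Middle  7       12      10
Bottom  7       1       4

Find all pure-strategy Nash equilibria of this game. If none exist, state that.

Check each profile: it is a Nash equilibrium iff no player can strictly gain by switching unilaterally.
(Top, Left): Player I can switch to Middle (3 → 9). Not NE.
(Top, Center): Player I can switch to Bottom (3 → 8). Not NE.
(Top, Right): Player I gets 11, best alternative 9; Player II gets 6, best alternative 4. No profitable deviation — NE.
(Middle, Left): Player I can switch to Bottom (9 → 12). Not NE.
(Middle, Center): Player I can switch to Top (1 → 3). Not NE.
(Middle, Right): Player I can switch to Top (3 → 11). Not NE.
(Bottom, Left): Player I gets 12, best alternative 9; Player II gets 7, best alternative 4. No profitable deviation — NE.
(Bottom, Center): Player II can switch to Left (1 → 7). Not NE.
(Bottom, Right): Player I can switch to Top (9 → 11). Not NE.

The pure Nash equilibria are (Top, Right), (Bottom, Left).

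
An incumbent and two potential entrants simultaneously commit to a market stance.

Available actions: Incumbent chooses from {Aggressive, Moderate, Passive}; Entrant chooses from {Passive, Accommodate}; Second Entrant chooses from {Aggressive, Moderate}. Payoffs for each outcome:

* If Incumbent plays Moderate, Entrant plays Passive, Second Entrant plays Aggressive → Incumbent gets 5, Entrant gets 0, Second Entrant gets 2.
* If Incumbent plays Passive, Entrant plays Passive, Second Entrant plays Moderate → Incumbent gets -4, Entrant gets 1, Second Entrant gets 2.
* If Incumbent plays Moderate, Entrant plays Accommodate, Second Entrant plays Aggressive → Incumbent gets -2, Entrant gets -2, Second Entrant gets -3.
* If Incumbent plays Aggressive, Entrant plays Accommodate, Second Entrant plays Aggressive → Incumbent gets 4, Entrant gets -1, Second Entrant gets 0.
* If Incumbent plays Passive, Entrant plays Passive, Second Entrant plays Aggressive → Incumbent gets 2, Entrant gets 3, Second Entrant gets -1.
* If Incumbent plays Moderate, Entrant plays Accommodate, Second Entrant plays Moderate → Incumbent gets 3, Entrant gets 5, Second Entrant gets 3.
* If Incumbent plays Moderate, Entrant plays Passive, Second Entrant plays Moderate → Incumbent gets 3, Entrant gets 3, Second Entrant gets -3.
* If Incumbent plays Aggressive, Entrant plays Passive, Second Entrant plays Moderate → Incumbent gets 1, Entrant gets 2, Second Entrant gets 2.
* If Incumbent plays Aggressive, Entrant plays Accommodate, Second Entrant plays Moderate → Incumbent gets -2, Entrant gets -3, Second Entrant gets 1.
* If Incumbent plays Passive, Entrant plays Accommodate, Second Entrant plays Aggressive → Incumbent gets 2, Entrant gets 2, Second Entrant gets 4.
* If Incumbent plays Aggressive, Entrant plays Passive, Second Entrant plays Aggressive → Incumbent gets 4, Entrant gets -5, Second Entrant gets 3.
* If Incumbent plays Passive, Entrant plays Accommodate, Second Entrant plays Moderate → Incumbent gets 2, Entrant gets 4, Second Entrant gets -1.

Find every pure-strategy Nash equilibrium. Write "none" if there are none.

Incumbent against (Passive, Aggressive): payoffs 4, 5, 2 → best response Moderate.
Incumbent against (Passive, Moderate): payoffs 1, 3, -4 → best response Moderate.
Incumbent against (Accommodate, Aggressive): payoffs 4, -2, 2 → best response Aggressive.
Incumbent against (Accommodate, Moderate): payoffs -2, 3, 2 → best response Moderate.
Entrant against (Aggressive, Aggressive): payoffs -5, -1 → best response Accommodate.
Entrant against (Aggressive, Moderate): payoffs 2, -3 → best response Passive.
Entrant against (Moderate, Aggressive): payoffs 0, -2 → best response Passive.
Entrant against (Moderate, Moderate): payoffs 3, 5 → best response Accommodate.
Entrant against (Passive, Aggressive): payoffs 3, 2 → best response Passive.
Entrant against (Passive, Moderate): payoffs 1, 4 → best response Accommodate.
Second Entrant against (Aggressive, Passive): payoffs 3, 2 → best response Aggressive.
Second Entrant against (Aggressive, Accommodate): payoffs 0, 1 → best response Moderate.
Second Entrant against (Moderate, Passive): payoffs 2, -3 → best response Aggressive.
Second Entrant against (Moderate, Accommodate): payoffs -3, 3 → best response Moderate.
Second Entrant against (Passive, Passive): payoffs -1, 2 → best response Moderate.
Second Entrant against (Passive, Accommodate): payoffs 4, -1 → best response Aggressive.
Mutual best responses: (Moderate, Passive, Aggressive); (Moderate, Accommodate, Moderate).

Pure-strategy Nash equilibria: (Moderate, Passive, Aggressive), (Moderate, Accommodate, Moderate)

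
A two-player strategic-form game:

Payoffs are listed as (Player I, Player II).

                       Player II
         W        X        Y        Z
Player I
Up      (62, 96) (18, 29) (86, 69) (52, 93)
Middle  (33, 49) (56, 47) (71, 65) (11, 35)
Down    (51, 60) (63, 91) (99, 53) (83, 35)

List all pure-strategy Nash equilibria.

(Up, W): Player I gets 62, best alternative 51; Player II gets 96, best alternative 93. No profitable deviation — NE.
(Up, X): Player I can switch to Middle (18 → 56). Not NE.
(Up, Y): Player I can switch to Down (86 → 99). Not NE.
(Up, Z): Player I can switch to Down (52 → 83). Not NE.
(Middle, W): Player I can switch to Up (33 → 62). Not NE.
(Middle, X): Player I can switch to Down (56 → 63). Not NE.
(Middle, Y): Player I can switch to Up (71 → 86). Not NE.
(Middle, Z): Player I can switch to Up (11 → 52). Not NE.
(Down, W): Player I can switch to Up (51 → 62). Not NE.
(Down, X): Player I gets 63, best alternative 56; Player II gets 91, best alternative 60. No profitable deviation — NE.
(Down, Y): Player II can switch to W (53 → 60). Not NE.
(Down, Z): Player II can switch to W (35 → 60). Not NE.

Pure-strategy Nash equilibria: (Up, W); (Down, X)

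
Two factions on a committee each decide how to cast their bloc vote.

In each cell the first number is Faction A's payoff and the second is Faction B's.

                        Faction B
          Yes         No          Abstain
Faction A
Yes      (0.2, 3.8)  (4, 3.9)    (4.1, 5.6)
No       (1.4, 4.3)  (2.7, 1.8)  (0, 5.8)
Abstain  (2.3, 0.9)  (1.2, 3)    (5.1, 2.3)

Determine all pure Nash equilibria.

(Yes, Yes): Faction A can switch to No (0.2 → 1.4). Not NE.
(Yes, No): Faction B can switch to Abstain (3.9 → 5.6). Not NE.
(Yes, Abstain): Faction A can switch to Abstain (4.1 → 5.1). Not NE.
(No, Yes): Faction A can switch to Abstain (1.4 → 2.3). Not NE.
(No, No): Faction A can switch to Yes (2.7 → 4). Not NE.
(No, Abstain): Faction A can switch to Yes (0 → 4.1). Not NE.
(The remaining 3 profiles each have a profitable deviation by the same check.)

none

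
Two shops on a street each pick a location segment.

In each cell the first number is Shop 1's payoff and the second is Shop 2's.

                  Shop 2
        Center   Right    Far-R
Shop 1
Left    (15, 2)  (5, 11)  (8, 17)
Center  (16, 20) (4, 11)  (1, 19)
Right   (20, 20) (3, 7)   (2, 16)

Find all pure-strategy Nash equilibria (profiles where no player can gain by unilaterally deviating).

(Left, Far-R); (Right, Center)

Shop 1 against Center: payoffs 15, 16, 20 → best response Right.
Shop 1 against Right: payoffs 5, 4, 3 → best response Left.
Shop 1 against Far-R: payoffs 8, 1, 2 → best response Left.
Shop 2 against Left: payoffs 2, 11, 17 → best response Far-R.
Shop 2 against Center: payoffs 20, 11, 19 → best response Center.
Shop 2 against Right: payoffs 20, 7, 16 → best response Center.
Mutual best responses: (Left, Far-R); (Right, Center).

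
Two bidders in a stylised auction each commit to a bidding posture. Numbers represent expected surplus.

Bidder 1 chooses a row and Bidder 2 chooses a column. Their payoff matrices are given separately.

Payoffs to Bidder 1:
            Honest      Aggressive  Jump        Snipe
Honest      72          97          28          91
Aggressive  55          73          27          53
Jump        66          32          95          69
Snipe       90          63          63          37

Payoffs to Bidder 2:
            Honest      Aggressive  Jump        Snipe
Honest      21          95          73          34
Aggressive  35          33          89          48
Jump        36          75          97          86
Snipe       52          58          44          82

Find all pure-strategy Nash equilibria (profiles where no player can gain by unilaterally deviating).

For each player, find the best response to each opponent profile; mutual best responses are the pure NE.
Bidder 1 against Honest: payoffs 72, 55, 66, 90 → best response Snipe.
Bidder 1 against Aggressive: payoffs 97, 73, 32, 63 → best response Honest.
Bidder 1 against Jump: payoffs 28, 27, 95, 63 → best response Jump.
Bidder 1 against Snipe: payoffs 91, 53, 69, 37 → best response Honest.
Bidder 2 against Honest: payoffs 21, 95, 73, 34 → best response Aggressive.
Bidder 2 against Aggressive: payoffs 35, 33, 89, 48 → best response Jump.
Bidder 2 against Jump: payoffs 36, 75, 97, 86 → best response Jump.
Bidder 2 against Snipe: payoffs 52, 58, 44, 82 → best response Snipe.
Mutual best responses: (Honest, Aggressive); (Jump, Jump).

(Honest, Aggressive), (Jump, Jump)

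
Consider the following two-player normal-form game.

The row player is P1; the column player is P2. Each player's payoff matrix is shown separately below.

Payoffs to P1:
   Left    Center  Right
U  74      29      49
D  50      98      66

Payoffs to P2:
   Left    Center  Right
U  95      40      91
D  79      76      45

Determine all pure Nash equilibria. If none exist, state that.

The unique pure-strategy Nash equilibrium is (U, Left).

P1 against Left: payoffs 74, 50 → best response U.
P1 against Center: payoffs 29, 98 → best response D.
P1 against Right: payoffs 49, 66 → best response D.
P2 against U: payoffs 95, 40, 91 → best response Left.
P2 against D: payoffs 79, 76, 45 → best response Left.
Mutual best responses: (U, Left).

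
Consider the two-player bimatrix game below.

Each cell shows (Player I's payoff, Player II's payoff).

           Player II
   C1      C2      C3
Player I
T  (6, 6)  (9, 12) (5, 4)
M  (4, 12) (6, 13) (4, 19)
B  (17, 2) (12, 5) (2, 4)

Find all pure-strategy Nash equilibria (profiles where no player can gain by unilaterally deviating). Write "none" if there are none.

The unique pure-strategy Nash equilibrium is (B, C2).

Mark each player's best response to every combination of opponents' strategies; a profile where every player is best-responding is a pure Nash equilibrium.
Player I against C1: payoffs 6, 4, 17 → best response B.
Player I against C2: payoffs 9, 6, 12 → best response B.
Player I against C3: payoffs 5, 4, 2 → best response T.
Player II against T: payoffs 6, 12, 4 → best response C2.
Player II against M: payoffs 12, 13, 19 → best response C3.
Player II against B: payoffs 2, 5, 4 → best response C2.
Mutual best responses: (B, C2).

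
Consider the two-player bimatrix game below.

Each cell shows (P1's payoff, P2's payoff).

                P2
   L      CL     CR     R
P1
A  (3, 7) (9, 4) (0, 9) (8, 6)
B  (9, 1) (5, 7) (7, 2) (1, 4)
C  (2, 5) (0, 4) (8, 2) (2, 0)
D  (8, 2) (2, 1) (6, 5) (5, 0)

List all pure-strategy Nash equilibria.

There is no pure-strategy Nash equilibrium.

(A, L): P1 can switch to B (3 → 9). Not NE.
(A, CL): P2 can switch to L (4 → 7). Not NE.
(A, CR): P1 can switch to B (0 → 7). Not NE.
(A, R): P2 can switch to L (6 → 7). Not NE.
(B, L): P2 can switch to CL (1 → 7). Not NE.
(B, CL): P1 can switch to A (5 → 9). Not NE.
(The remaining 10 profiles each have a profitable deviation by the same check.)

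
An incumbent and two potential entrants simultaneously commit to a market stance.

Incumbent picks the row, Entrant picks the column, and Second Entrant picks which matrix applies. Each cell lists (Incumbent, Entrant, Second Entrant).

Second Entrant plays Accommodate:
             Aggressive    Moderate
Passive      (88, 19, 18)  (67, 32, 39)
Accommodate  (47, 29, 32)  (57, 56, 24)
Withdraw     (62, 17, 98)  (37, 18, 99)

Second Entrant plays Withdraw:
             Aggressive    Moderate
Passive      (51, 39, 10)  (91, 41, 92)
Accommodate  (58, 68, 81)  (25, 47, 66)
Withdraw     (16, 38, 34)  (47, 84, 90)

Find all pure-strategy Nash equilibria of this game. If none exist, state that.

Mark each player's best response to every combination of opponents' strategies; a profile where every player is best-responding is a pure Nash equilibrium.
Incumbent against (Aggressive, Accommodate): payoffs 88, 47, 62 → best response Passive.
Incumbent against (Aggressive, Withdraw): payoffs 51, 58, 16 → best response Accommodate.
Incumbent against (Moderate, Accommodate): payoffs 67, 57, 37 → best response Passive.
Incumbent against (Moderate, Withdraw): payoffs 91, 25, 47 → best response Passive.
Entrant against (Passive, Accommodate): payoffs 19, 32 → best response Moderate.
Entrant against (Passive, Withdraw): payoffs 39, 41 → best response Moderate.
Entrant against (Accommodate, Accommodate): payoffs 29, 56 → best response Moderate.
Entrant against (Accommodate, Withdraw): payoffs 68, 47 → best response Aggressive.
Entrant against (Withdraw, Accommodate): payoffs 17, 18 → best response Moderate.
Entrant against (Withdraw, Withdraw): payoffs 38, 84 → best response Moderate.
Second Entrant against (Passive, Aggressive): payoffs 18, 10 → best response Accommodate.
Second Entrant against (Passive, Moderate): payoffs 39, 92 → best response Withdraw.
Second Entrant against (Accommodate, Aggressive): payoffs 32, 81 → best response Withdraw.
Second Entrant against (Accommodate, Moderate): payoffs 24, 66 → best response Withdraw.
Second Entrant against (Withdraw, Aggressive): payoffs 98, 34 → best response Accommodate.
Second Entrant against (Withdraw, Moderate): payoffs 99, 90 → best response Accommodate.
Mutual best responses: (Passive, Moderate, Withdraw); (Accommodate, Aggressive, Withdraw).

Pure-strategy Nash equilibria: (Passive, Moderate, Withdraw) and (Accommodate, Aggressive, Withdraw)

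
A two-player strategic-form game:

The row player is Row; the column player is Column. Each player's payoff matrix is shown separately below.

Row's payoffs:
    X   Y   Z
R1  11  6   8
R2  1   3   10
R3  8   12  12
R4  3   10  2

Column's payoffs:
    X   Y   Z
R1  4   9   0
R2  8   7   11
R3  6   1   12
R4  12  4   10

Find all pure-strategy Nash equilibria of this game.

Pure NE: (R3, Z)

Row against X: payoffs 11, 1, 8, 3 → best response R1.
Row against Y: payoffs 6, 3, 12, 10 → best response R3.
Row against Z: payoffs 8, 10, 12, 2 → best response R3.
Column against R1: payoffs 4, 9, 0 → best response Y.
Column against R2: payoffs 8, 7, 11 → best response Z.
Column against R3: payoffs 6, 1, 12 → best response Z.
Column against R4: payoffs 12, 4, 10 → best response X.
Mutual best responses: (R3, Z).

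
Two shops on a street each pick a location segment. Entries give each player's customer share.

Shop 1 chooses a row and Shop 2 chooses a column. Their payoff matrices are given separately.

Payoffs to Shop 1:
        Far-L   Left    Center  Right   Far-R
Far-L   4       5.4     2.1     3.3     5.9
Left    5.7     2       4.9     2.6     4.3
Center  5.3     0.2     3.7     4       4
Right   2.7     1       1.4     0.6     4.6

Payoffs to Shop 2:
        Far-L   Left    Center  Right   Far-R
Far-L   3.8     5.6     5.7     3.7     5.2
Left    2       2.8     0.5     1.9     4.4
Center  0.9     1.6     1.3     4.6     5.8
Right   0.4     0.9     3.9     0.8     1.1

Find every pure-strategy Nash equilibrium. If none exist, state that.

(Far-L, Far-L): Shop 1 can switch to Left (4 → 5.7). Not NE.
(Far-L, Left): Shop 2 can switch to Center (5.6 → 5.7). Not NE.
(Far-L, Center): Shop 1 can switch to Left (2.1 → 4.9). Not NE.
(Far-L, Right): Shop 1 can switch to Center (3.3 → 4). Not NE.
(Far-L, Far-R): Shop 2 can switch to Left (5.2 → 5.6). Not NE.
(Left, Far-L): Shop 2 can switch to Left (2 → 2.8). Not NE.
(Left, Left): Shop 1 can switch to Far-L (2 → 5.4). Not NE.
(Left, Center): Shop 2 can switch to Far-L (0.5 → 2). Not NE.
(Left, Right): Shop 1 can switch to Far-L (2.6 → 3.3). Not NE.
(Left, Far-R): Shop 1 can switch to Far-L (4.3 → 5.9). Not NE.
(Center, Far-L): Shop 1 can switch to Left (5.3 → 5.7). Not NE.
(Center, Left): Shop 1 can switch to Far-L (0.2 → 5.4). Not NE.
(The remaining 8 profiles each have a profitable deviation by the same check.)

There is no pure-strategy Nash equilibrium.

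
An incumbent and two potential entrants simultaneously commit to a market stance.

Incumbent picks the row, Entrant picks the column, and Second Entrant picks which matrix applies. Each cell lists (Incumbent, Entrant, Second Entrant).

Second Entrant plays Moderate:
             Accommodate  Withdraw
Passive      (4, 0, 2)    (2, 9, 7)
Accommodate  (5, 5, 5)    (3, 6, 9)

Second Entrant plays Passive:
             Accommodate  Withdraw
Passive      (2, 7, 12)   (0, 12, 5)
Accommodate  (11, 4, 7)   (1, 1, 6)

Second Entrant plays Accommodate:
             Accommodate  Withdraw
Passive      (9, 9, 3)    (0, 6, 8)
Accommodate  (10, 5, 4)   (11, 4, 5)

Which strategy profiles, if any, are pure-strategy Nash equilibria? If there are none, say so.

(Passive, Accommodate, Moderate): Incumbent can switch to Accommodate (4 → 5). Not NE.
(Passive, Accommodate, Passive): Incumbent can switch to Accommodate (2 → 11). Not NE.
(Passive, Accommodate, Accommodate): Incumbent can switch to Accommodate (9 → 10). Not NE.
(Passive, Withdraw, Moderate): Incumbent can switch to Accommodate (2 → 3). Not NE.
(Passive, Withdraw, Passive): Incumbent can switch to Accommodate (0 → 1). Not NE.
(Passive, Withdraw, Accommodate): Incumbent can switch to Accommodate (0 → 11). Not NE.
(Accommodate, Accommodate, Moderate): Entrant can switch to Withdraw (5 → 6). Not NE.
(Accommodate, Accommodate, Passive): Incumbent gets 11, best alternative 2; Entrant gets 4, best alternative 1; Second Entrant gets 7, best alternative 5. No profitable deviation — NE.
(Accommodate, Accommodate, Accommodate): Second Entrant can switch to Moderate (4 → 5). Not NE.
(Accommodate, Withdraw, Moderate): Incumbent gets 3, best alternative 2; Entrant gets 6, best alternative 5; Second Entrant gets 9, best alternative 6. No profitable deviation — NE.
(The remaining 2 profiles each have a profitable deviation by the same check.)

The pure Nash equilibria are (Accommodate, Accommodate, Passive), (Accommodate, Withdraw, Moderate).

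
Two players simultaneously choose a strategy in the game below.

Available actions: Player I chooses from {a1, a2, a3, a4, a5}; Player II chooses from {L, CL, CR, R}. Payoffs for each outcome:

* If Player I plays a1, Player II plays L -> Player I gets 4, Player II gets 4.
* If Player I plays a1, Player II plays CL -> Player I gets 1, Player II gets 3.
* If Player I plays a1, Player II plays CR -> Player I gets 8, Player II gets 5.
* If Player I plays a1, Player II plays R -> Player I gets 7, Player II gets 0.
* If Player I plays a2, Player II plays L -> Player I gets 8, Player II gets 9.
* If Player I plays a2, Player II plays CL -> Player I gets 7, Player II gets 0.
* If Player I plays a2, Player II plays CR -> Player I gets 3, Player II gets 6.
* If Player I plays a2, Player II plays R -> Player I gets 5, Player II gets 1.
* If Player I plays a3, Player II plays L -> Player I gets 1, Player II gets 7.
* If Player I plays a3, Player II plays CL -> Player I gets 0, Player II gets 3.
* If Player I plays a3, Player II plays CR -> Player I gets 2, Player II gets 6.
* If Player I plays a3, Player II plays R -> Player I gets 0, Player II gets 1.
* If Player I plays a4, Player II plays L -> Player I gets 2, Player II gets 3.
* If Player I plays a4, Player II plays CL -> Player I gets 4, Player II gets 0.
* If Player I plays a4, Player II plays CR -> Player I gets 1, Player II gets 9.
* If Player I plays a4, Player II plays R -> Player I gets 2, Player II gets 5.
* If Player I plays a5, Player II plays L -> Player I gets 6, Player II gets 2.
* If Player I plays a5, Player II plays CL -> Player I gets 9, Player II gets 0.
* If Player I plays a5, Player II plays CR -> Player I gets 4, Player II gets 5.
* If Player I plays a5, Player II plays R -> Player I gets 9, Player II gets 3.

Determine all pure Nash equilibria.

Player I against L: payoffs 4, 8, 1, 2, 6 → best response a2.
Player I against CL: payoffs 1, 7, 0, 4, 9 → best response a5.
Player I against CR: payoffs 8, 3, 2, 1, 4 → best response a1.
Player I against R: payoffs 7, 5, 0, 2, 9 → best response a5.
Player II against a1: payoffs 4, 3, 5, 0 → best response CR.
Player II against a2: payoffs 9, 0, 6, 1 → best response L.
Player II against a3: payoffs 7, 3, 6, 1 → best response L.
Player II against a4: payoffs 3, 0, 9, 5 → best response CR.
Player II against a5: payoffs 2, 0, 5, 3 → best response CR.
Mutual best responses: (a1, CR); (a2, L).

(a1, CR) and (a2, L)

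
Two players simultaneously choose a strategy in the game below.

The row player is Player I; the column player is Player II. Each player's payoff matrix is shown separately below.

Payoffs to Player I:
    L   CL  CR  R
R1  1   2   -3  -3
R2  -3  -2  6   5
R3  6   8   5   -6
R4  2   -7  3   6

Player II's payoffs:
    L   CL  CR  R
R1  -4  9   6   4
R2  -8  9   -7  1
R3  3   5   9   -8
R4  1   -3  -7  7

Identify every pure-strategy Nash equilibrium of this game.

Player I against L: payoffs 1, -3, 6, 2 → best response R3.
Player I against CL: payoffs 2, -2, 8, -7 → best response R3.
Player I against CR: payoffs -3, 6, 5, 3 → best response R2.
Player I against R: payoffs -3, 5, -6, 6 → best response R4.
Player II against R1: payoffs -4, 9, 6, 4 → best response CL.
Player II against R2: payoffs -8, 9, -7, 1 → best response CL.
Player II against R3: payoffs 3, 5, 9, -8 → best response CR.
Player II against R4: payoffs 1, -3, -7, 7 → best response R.
Mutual best responses: (R4, R).

(R4, R)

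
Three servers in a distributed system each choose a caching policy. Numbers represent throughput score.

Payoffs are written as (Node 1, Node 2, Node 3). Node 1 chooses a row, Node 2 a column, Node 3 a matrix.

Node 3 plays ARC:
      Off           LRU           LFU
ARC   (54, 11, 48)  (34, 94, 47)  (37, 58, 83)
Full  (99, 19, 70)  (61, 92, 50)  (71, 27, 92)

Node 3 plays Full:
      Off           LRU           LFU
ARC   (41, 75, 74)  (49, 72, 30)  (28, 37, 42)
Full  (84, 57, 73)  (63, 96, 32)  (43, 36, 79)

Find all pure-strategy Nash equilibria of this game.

The unique pure-strategy Nash equilibrium is (Full, LRU, ARC).

Node 1 against (Off, ARC): payoffs 54, 99 → best response Full.
Node 1 against (Off, Full): payoffs 41, 84 → best response Full.
Node 1 against (LRU, ARC): payoffs 34, 61 → best response Full.
Node 1 against (LRU, Full): payoffs 49, 63 → best response Full.
Node 1 against (LFU, ARC): payoffs 37, 71 → best response Full.
Node 1 against (LFU, Full): payoffs 28, 43 → best response Full.
Node 2 against (ARC, ARC): payoffs 11, 94, 58 → best response LRU.
Node 2 against (ARC, Full): payoffs 75, 72, 37 → best response Off.
Node 2 against (Full, ARC): payoffs 19, 92, 27 → best response LRU.
Node 2 against (Full, Full): payoffs 57, 96, 36 → best response LRU.
Node 3 against (ARC, Off): payoffs 48, 74 → best response Full.
Node 3 against (ARC, LRU): payoffs 47, 30 → best response ARC.
Node 3 against (ARC, LFU): payoffs 83, 42 → best response ARC.
Node 3 against (Full, Off): payoffs 70, 73 → best response Full.
Node 3 against (Full, LRU): payoffs 50, 32 → best response ARC.
Node 3 against (Full, LFU): payoffs 92, 79 → best response ARC.
Mutual best responses: (Full, LRU, ARC).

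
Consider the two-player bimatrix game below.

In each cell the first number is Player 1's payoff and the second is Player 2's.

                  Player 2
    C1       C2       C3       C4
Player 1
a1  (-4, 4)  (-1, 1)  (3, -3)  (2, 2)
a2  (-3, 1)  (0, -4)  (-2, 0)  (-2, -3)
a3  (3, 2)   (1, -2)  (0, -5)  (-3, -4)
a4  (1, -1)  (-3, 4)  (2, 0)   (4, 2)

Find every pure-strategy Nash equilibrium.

For each player, find the best response to each opponent profile; mutual best responses are the pure NE.
Player 1 against C1: payoffs -4, -3, 3, 1 → best response a3.
Player 1 against C2: payoffs -1, 0, 1, -3 → best response a3.
Player 1 against C3: payoffs 3, -2, 0, 2 → best response a1.
Player 1 against C4: payoffs 2, -2, -3, 4 → best response a4.
Player 2 against a1: payoffs 4, 1, -3, 2 → best response C1.
Player 2 against a2: payoffs 1, -4, 0, -3 → best response C1.
Player 2 against a3: payoffs 2, -2, -5, -4 → best response C1.
Player 2 against a4: payoffs -1, 4, 0, 2 → best response C2.
Mutual best responses: (a3, C1).

The unique pure-strategy Nash equilibrium is (a3, C1).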